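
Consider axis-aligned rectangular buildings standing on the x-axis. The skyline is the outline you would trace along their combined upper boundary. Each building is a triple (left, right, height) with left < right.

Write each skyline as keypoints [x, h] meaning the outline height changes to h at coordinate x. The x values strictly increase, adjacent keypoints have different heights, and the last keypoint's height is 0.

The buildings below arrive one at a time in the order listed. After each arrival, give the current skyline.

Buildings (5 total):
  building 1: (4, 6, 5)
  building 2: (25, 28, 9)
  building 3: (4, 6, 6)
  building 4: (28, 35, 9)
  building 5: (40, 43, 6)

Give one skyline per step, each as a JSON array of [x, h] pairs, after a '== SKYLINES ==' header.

== SKYLINES ==
[[4,5],[6,0]]
[[4,5],[6,0],[25,9],[28,0]]
[[4,6],[6,0],[25,9],[28,0]]
[[4,6],[6,0],[25,9],[35,0]]
[[4,6],[6,0],[25,9],[35,0],[40,6],[43,0]]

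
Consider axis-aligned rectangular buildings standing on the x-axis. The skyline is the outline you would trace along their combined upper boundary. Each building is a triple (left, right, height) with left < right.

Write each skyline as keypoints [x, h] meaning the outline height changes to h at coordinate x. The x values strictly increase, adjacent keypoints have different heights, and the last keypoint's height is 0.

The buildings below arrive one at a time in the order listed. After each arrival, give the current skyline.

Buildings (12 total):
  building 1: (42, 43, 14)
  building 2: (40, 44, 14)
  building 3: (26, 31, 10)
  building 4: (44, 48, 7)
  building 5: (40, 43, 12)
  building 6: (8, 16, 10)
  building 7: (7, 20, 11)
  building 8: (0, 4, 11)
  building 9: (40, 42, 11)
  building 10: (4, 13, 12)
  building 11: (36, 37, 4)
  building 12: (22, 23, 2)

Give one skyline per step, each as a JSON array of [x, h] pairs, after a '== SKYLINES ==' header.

== SKYLINES ==
[[42,14],[43,0]]
[[40,14],[44,0]]
[[26,10],[31,0],[40,14],[44,0]]
[[26,10],[31,0],[40,14],[44,7],[48,0]]
[[26,10],[31,0],[40,14],[44,7],[48,0]]
[[8,10],[16,0],[26,10],[31,0],[40,14],[44,7],[48,0]]
[[7,11],[20,0],[26,10],[31,0],[40,14],[44,7],[48,0]]
[[0,11],[4,0],[7,11],[20,0],[26,10],[31,0],[40,14],[44,7],[48,0]]
[[0,11],[4,0],[7,11],[20,0],[26,10],[31,0],[40,14],[44,7],[48,0]]
[[0,11],[4,12],[13,11],[20,0],[26,10],[31,0],[40,14],[44,7],[48,0]]
[[0,11],[4,12],[13,11],[20,0],[26,10],[31,0],[36,4],[37,0],[40,14],[44,7],[48,0]]
[[0,11],[4,12],[13,11],[20,0],[22,2],[23,0],[26,10],[31,0],[36,4],[37,0],[40,14],[44,7],[48,0]]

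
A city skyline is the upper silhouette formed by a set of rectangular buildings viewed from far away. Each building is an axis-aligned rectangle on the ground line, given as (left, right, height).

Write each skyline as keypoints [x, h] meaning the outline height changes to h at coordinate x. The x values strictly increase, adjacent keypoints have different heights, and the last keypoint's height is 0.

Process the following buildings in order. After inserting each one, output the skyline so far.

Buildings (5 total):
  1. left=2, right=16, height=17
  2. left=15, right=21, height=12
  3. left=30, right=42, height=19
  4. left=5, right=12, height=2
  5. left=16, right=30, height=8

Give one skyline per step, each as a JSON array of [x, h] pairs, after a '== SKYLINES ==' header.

== SKYLINES ==
[[2,17],[16,0]]
[[2,17],[16,12],[21,0]]
[[2,17],[16,12],[21,0],[30,19],[42,0]]
[[2,17],[16,12],[21,0],[30,19],[42,0]]
[[2,17],[16,12],[21,8],[30,19],[42,0]]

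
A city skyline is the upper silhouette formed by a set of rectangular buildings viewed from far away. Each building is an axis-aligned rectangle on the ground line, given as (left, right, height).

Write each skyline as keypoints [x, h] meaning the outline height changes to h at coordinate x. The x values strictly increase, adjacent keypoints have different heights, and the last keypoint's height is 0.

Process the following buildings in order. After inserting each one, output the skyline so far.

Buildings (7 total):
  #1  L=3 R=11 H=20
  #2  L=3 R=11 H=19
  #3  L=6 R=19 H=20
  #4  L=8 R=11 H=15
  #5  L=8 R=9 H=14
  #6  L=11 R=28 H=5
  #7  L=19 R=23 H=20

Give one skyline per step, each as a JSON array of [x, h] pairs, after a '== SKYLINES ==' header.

== SKYLINES ==
[[3,20],[11,0]]
[[3,20],[11,0]]
[[3,20],[19,0]]
[[3,20],[19,0]]
[[3,20],[19,0]]
[[3,20],[19,5],[28,0]]
[[3,20],[23,5],[28,0]]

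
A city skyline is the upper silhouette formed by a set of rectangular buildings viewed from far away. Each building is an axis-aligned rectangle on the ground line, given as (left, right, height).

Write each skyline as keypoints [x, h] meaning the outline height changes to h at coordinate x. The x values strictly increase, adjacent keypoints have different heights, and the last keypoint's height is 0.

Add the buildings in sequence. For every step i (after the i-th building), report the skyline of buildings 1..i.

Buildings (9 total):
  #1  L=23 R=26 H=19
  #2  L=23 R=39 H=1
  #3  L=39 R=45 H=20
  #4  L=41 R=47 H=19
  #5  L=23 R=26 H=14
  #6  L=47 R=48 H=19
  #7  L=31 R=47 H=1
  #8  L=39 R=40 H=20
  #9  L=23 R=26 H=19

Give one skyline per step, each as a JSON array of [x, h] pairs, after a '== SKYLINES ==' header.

== SKYLINES ==
[[23,19],[26,0]]
[[23,19],[26,1],[39,0]]
[[23,19],[26,1],[39,20],[45,0]]
[[23,19],[26,1],[39,20],[45,19],[47,0]]
[[23,19],[26,1],[39,20],[45,19],[47,0]]
[[23,19],[26,1],[39,20],[45,19],[48,0]]
[[23,19],[26,1],[39,20],[45,19],[48,0]]
[[23,19],[26,1],[39,20],[45,19],[48,0]]
[[23,19],[26,1],[39,20],[45,19],[48,0]]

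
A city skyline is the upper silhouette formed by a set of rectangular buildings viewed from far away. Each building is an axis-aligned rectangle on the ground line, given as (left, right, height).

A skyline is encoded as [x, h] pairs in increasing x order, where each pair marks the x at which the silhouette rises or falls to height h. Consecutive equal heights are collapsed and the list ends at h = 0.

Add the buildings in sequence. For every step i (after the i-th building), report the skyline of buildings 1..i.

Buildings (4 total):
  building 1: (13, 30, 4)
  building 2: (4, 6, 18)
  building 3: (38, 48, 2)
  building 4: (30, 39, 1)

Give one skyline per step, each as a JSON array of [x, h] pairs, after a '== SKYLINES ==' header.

== SKYLINES ==
[[13,4],[30,0]]
[[4,18],[6,0],[13,4],[30,0]]
[[4,18],[6,0],[13,4],[30,0],[38,2],[48,0]]
[[4,18],[6,0],[13,4],[30,1],[38,2],[48,0]]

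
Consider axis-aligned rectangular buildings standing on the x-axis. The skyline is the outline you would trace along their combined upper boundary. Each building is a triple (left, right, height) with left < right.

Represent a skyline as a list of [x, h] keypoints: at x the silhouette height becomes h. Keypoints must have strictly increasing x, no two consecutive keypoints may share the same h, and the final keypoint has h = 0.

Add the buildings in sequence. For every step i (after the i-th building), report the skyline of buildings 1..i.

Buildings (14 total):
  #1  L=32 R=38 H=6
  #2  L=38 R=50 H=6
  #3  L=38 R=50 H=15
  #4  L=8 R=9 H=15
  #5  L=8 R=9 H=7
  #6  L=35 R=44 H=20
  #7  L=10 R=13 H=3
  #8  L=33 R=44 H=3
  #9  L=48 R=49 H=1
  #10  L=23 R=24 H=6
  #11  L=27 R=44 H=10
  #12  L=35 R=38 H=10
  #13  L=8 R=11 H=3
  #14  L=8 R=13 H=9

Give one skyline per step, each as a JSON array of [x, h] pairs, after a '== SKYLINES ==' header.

== SKYLINES ==
[[32,6],[38,0]]
[[32,6],[50,0]]
[[32,6],[38,15],[50,0]]
[[8,15],[9,0],[32,6],[38,15],[50,0]]
[[8,15],[9,0],[32,6],[38,15],[50,0]]
[[8,15],[9,0],[32,6],[35,20],[44,15],[50,0]]
[[8,15],[9,0],[10,3],[13,0],[32,6],[35,20],[44,15],[50,0]]
[[8,15],[9,0],[10,3],[13,0],[32,6],[35,20],[44,15],[50,0]]
[[8,15],[9,0],[10,3],[13,0],[32,6],[35,20],[44,15],[50,0]]
[[8,15],[9,0],[10,3],[13,0],[23,6],[24,0],[32,6],[35,20],[44,15],[50,0]]
[[8,15],[9,0],[10,3],[13,0],[23,6],[24,0],[27,10],[35,20],[44,15],[50,0]]
[[8,15],[9,0],[10,3],[13,0],[23,6],[24,0],[27,10],[35,20],[44,15],[50,0]]
[[8,15],[9,3],[13,0],[23,6],[24,0],[27,10],[35,20],[44,15],[50,0]]
[[8,15],[9,9],[13,0],[23,6],[24,0],[27,10],[35,20],[44,15],[50,0]]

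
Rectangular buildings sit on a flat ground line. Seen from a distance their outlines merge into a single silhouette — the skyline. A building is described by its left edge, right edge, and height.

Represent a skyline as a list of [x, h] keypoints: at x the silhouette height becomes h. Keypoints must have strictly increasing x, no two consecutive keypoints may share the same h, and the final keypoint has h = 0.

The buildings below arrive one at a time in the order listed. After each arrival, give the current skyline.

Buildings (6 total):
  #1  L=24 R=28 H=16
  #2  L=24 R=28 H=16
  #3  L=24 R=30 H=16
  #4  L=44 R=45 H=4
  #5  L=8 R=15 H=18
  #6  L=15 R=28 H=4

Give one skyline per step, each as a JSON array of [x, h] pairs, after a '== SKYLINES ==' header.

== SKYLINES ==
[[24,16],[28,0]]
[[24,16],[28,0]]
[[24,16],[30,0]]
[[24,16],[30,0],[44,4],[45,0]]
[[8,18],[15,0],[24,16],[30,0],[44,4],[45,0]]
[[8,18],[15,4],[24,16],[30,0],[44,4],[45,0]]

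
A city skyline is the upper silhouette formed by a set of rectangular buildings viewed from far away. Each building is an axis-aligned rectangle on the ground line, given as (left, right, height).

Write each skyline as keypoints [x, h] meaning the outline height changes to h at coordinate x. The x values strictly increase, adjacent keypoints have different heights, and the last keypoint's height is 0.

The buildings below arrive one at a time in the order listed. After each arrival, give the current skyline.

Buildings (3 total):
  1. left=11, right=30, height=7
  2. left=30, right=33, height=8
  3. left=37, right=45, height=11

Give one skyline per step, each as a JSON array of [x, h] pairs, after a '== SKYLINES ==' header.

== SKYLINES ==
[[11,7],[30,0]]
[[11,7],[30,8],[33,0]]
[[11,7],[30,8],[33,0],[37,11],[45,0]]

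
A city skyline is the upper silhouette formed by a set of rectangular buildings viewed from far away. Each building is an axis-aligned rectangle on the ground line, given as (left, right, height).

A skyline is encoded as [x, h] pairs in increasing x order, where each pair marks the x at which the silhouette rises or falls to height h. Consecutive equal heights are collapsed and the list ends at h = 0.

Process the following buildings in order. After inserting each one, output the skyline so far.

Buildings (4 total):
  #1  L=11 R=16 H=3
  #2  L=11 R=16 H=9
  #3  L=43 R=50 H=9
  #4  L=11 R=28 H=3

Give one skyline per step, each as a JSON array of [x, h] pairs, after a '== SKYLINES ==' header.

== SKYLINES ==
[[11,3],[16,0]]
[[11,9],[16,0]]
[[11,9],[16,0],[43,9],[50,0]]
[[11,9],[16,3],[28,0],[43,9],[50,0]]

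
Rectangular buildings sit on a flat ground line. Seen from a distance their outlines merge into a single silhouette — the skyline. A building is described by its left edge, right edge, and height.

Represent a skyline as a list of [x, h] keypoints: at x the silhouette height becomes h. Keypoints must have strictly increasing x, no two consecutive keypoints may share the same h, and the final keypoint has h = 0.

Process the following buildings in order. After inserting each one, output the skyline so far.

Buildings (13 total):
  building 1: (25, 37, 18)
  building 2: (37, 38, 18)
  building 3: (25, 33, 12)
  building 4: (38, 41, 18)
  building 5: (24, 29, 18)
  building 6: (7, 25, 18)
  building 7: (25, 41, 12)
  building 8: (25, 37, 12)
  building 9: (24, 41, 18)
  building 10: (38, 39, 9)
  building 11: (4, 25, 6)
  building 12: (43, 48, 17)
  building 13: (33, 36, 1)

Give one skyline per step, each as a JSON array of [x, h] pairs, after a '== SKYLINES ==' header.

== SKYLINES ==
[[25,18],[37,0]]
[[25,18],[38,0]]
[[25,18],[38,0]]
[[25,18],[41,0]]
[[24,18],[41,0]]
[[7,18],[41,0]]
[[7,18],[41,0]]
[[7,18],[41,0]]
[[7,18],[41,0]]
[[7,18],[41,0]]
[[4,6],[7,18],[41,0]]
[[4,6],[7,18],[41,0],[43,17],[48,0]]
[[4,6],[7,18],[41,0],[43,17],[48,0]]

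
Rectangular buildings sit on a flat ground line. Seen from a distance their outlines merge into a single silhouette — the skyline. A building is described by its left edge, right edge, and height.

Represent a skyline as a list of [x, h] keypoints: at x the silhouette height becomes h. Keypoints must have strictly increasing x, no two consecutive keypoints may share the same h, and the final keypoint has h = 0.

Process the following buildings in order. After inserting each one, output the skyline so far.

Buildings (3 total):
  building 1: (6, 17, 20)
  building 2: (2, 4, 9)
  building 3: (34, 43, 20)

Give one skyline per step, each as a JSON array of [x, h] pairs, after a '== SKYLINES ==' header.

== SKYLINES ==
[[6,20],[17,0]]
[[2,9],[4,0],[6,20],[17,0]]
[[2,9],[4,0],[6,20],[17,0],[34,20],[43,0]]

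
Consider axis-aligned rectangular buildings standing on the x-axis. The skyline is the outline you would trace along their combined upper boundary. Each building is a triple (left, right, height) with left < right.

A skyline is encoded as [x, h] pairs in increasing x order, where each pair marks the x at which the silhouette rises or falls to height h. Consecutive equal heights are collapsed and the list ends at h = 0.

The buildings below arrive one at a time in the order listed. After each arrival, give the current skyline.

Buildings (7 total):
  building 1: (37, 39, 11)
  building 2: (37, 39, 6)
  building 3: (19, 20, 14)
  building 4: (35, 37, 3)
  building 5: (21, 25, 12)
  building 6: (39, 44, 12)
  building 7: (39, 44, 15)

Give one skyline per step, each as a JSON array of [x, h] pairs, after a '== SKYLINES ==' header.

== SKYLINES ==
[[37,11],[39,0]]
[[37,11],[39,0]]
[[19,14],[20,0],[37,11],[39,0]]
[[19,14],[20,0],[35,3],[37,11],[39,0]]
[[19,14],[20,0],[21,12],[25,0],[35,3],[37,11],[39,0]]
[[19,14],[20,0],[21,12],[25,0],[35,3],[37,11],[39,12],[44,0]]
[[19,14],[20,0],[21,12],[25,0],[35,3],[37,11],[39,15],[44,0]]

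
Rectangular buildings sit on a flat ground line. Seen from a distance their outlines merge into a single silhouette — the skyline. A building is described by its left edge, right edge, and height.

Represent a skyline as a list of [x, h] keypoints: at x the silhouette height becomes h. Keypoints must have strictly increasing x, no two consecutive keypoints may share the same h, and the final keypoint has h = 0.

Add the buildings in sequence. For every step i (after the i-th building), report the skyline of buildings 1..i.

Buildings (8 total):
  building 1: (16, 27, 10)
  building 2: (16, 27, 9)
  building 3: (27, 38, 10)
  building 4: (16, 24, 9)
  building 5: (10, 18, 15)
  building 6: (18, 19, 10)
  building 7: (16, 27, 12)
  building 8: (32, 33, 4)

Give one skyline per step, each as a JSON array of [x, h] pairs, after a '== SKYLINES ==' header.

== SKYLINES ==
[[16,10],[27,0]]
[[16,10],[27,0]]
[[16,10],[38,0]]
[[16,10],[38,0]]
[[10,15],[18,10],[38,0]]
[[10,15],[18,10],[38,0]]
[[10,15],[18,12],[27,10],[38,0]]
[[10,15],[18,12],[27,10],[38,0]]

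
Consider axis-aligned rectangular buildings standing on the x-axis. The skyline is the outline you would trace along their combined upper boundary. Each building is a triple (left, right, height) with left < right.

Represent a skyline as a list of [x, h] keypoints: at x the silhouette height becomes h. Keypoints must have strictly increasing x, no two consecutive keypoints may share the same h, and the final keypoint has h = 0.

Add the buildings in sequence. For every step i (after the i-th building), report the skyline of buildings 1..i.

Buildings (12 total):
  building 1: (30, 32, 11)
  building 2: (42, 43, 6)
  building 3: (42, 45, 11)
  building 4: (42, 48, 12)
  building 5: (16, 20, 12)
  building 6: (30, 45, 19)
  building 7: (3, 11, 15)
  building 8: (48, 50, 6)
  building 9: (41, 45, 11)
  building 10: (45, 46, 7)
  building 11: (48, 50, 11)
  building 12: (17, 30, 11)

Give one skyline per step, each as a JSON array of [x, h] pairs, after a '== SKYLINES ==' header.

== SKYLINES ==
[[30,11],[32,0]]
[[30,11],[32,0],[42,6],[43,0]]
[[30,11],[32,0],[42,11],[45,0]]
[[30,11],[32,0],[42,12],[48,0]]
[[16,12],[20,0],[30,11],[32,0],[42,12],[48,0]]
[[16,12],[20,0],[30,19],[45,12],[48,0]]
[[3,15],[11,0],[16,12],[20,0],[30,19],[45,12],[48,0]]
[[3,15],[11,0],[16,12],[20,0],[30,19],[45,12],[48,6],[50,0]]
[[3,15],[11,0],[16,12],[20,0],[30,19],[45,12],[48,6],[50,0]]
[[3,15],[11,0],[16,12],[20,0],[30,19],[45,12],[48,6],[50,0]]
[[3,15],[11,0],[16,12],[20,0],[30,19],[45,12],[48,11],[50,0]]
[[3,15],[11,0],[16,12],[20,11],[30,19],[45,12],[48,11],[50,0]]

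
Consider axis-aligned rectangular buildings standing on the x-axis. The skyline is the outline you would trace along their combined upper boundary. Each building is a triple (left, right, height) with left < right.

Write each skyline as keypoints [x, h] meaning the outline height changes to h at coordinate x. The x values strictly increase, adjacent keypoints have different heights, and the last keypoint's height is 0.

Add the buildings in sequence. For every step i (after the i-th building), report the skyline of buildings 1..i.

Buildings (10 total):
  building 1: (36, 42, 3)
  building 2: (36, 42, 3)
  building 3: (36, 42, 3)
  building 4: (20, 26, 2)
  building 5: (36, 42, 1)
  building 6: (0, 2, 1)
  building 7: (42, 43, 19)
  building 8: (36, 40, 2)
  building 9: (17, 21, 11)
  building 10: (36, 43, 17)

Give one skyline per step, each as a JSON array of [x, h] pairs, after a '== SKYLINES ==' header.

== SKYLINES ==
[[36,3],[42,0]]
[[36,3],[42,0]]
[[36,3],[42,0]]
[[20,2],[26,0],[36,3],[42,0]]
[[20,2],[26,0],[36,3],[42,0]]
[[0,1],[2,0],[20,2],[26,0],[36,3],[42,0]]
[[0,1],[2,0],[20,2],[26,0],[36,3],[42,19],[43,0]]
[[0,1],[2,0],[20,2],[26,0],[36,3],[42,19],[43,0]]
[[0,1],[2,0],[17,11],[21,2],[26,0],[36,3],[42,19],[43,0]]
[[0,1],[2,0],[17,11],[21,2],[26,0],[36,17],[42,19],[43,0]]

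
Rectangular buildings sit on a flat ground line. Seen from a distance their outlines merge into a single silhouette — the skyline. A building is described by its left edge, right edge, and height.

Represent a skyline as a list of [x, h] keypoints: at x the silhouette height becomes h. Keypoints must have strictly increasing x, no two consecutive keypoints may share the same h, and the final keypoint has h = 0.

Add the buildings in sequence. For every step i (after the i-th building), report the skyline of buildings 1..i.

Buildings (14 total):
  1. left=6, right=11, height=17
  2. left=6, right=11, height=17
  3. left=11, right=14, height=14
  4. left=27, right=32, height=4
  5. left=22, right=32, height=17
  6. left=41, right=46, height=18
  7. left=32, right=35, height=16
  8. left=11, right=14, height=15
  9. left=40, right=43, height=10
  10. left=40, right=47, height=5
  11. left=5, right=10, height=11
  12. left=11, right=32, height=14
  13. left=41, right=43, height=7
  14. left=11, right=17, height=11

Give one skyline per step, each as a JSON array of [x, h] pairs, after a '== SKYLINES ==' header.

== SKYLINES ==
[[6,17],[11,0]]
[[6,17],[11,0]]
[[6,17],[11,14],[14,0]]
[[6,17],[11,14],[14,0],[27,4],[32,0]]
[[6,17],[11,14],[14,0],[22,17],[32,0]]
[[6,17],[11,14],[14,0],[22,17],[32,0],[41,18],[46,0]]
[[6,17],[11,14],[14,0],[22,17],[32,16],[35,0],[41,18],[46,0]]
[[6,17],[11,15],[14,0],[22,17],[32,16],[35,0],[41,18],[46,0]]
[[6,17],[11,15],[14,0],[22,17],[32,16],[35,0],[40,10],[41,18],[46,0]]
[[6,17],[11,15],[14,0],[22,17],[32,16],[35,0],[40,10],[41,18],[46,5],[47,0]]
[[5,11],[6,17],[11,15],[14,0],[22,17],[32,16],[35,0],[40,10],[41,18],[46,5],[47,0]]
[[5,11],[6,17],[11,15],[14,14],[22,17],[32,16],[35,0],[40,10],[41,18],[46,5],[47,0]]
[[5,11],[6,17],[11,15],[14,14],[22,17],[32,16],[35,0],[40,10],[41,18],[46,5],[47,0]]
[[5,11],[6,17],[11,15],[14,14],[22,17],[32,16],[35,0],[40,10],[41,18],[46,5],[47,0]]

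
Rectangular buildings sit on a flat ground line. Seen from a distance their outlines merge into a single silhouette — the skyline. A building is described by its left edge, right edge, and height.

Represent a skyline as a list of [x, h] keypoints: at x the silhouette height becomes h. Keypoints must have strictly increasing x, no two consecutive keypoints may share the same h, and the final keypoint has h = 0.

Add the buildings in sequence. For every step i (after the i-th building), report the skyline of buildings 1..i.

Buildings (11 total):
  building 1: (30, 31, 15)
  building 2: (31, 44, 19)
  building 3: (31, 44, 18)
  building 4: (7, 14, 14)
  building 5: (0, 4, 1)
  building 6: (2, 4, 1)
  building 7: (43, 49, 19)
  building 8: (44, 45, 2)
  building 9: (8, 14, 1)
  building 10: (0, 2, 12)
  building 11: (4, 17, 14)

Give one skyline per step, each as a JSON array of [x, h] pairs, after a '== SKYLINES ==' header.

== SKYLINES ==
[[30,15],[31,0]]
[[30,15],[31,19],[44,0]]
[[30,15],[31,19],[44,0]]
[[7,14],[14,0],[30,15],[31,19],[44,0]]
[[0,1],[4,0],[7,14],[14,0],[30,15],[31,19],[44,0]]
[[0,1],[4,0],[7,14],[14,0],[30,15],[31,19],[44,0]]
[[0,1],[4,0],[7,14],[14,0],[30,15],[31,19],[49,0]]
[[0,1],[4,0],[7,14],[14,0],[30,15],[31,19],[49,0]]
[[0,1],[4,0],[7,14],[14,0],[30,15],[31,19],[49,0]]
[[0,12],[2,1],[4,0],[7,14],[14,0],[30,15],[31,19],[49,0]]
[[0,12],[2,1],[4,14],[17,0],[30,15],[31,19],[49,0]]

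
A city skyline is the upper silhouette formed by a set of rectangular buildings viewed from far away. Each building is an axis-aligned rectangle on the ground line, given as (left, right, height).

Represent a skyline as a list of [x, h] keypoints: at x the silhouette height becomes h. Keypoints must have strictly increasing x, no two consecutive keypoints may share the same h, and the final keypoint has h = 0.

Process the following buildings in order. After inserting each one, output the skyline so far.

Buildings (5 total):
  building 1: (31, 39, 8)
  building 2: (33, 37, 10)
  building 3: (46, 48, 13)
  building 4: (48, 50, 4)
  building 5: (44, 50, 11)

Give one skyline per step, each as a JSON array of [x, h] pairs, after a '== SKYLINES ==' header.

== SKYLINES ==
[[31,8],[39,0]]
[[31,8],[33,10],[37,8],[39,0]]
[[31,8],[33,10],[37,8],[39,0],[46,13],[48,0]]
[[31,8],[33,10],[37,8],[39,0],[46,13],[48,4],[50,0]]
[[31,8],[33,10],[37,8],[39,0],[44,11],[46,13],[48,11],[50,0]]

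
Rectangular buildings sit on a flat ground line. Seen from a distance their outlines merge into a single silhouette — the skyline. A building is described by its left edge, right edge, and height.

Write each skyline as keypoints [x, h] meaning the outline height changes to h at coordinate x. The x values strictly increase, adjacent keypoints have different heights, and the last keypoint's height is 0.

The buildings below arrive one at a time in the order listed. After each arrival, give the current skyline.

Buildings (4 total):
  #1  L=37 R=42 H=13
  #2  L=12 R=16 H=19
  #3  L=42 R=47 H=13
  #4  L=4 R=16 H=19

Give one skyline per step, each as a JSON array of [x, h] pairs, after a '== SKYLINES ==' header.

== SKYLINES ==
[[37,13],[42,0]]
[[12,19],[16,0],[37,13],[42,0]]
[[12,19],[16,0],[37,13],[47,0]]
[[4,19],[16,0],[37,13],[47,0]]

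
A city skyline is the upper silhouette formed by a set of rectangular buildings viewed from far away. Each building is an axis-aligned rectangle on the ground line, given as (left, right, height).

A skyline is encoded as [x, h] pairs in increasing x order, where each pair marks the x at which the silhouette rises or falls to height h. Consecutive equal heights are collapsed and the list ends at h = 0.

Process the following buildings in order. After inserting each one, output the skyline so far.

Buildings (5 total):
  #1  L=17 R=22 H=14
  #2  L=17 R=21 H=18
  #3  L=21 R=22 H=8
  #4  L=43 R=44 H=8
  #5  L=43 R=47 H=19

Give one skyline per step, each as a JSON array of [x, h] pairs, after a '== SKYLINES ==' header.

== SKYLINES ==
[[17,14],[22,0]]
[[17,18],[21,14],[22,0]]
[[17,18],[21,14],[22,0]]
[[17,18],[21,14],[22,0],[43,8],[44,0]]
[[17,18],[21,14],[22,0],[43,19],[47,0]]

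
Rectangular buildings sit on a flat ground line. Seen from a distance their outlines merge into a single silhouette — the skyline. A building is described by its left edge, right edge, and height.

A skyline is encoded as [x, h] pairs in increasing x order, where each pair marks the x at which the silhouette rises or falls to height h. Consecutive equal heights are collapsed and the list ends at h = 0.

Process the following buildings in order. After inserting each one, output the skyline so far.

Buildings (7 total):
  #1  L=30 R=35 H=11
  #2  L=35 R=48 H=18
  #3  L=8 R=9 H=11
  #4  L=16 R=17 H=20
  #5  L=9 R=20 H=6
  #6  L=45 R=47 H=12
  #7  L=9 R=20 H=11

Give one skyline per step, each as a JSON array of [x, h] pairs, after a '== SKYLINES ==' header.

== SKYLINES ==
[[30,11],[35,0]]
[[30,11],[35,18],[48,0]]
[[8,11],[9,0],[30,11],[35,18],[48,0]]
[[8,11],[9,0],[16,20],[17,0],[30,11],[35,18],[48,0]]
[[8,11],[9,6],[16,20],[17,6],[20,0],[30,11],[35,18],[48,0]]
[[8,11],[9,6],[16,20],[17,6],[20,0],[30,11],[35,18],[48,0]]
[[8,11],[16,20],[17,11],[20,0],[30,11],[35,18],[48,0]]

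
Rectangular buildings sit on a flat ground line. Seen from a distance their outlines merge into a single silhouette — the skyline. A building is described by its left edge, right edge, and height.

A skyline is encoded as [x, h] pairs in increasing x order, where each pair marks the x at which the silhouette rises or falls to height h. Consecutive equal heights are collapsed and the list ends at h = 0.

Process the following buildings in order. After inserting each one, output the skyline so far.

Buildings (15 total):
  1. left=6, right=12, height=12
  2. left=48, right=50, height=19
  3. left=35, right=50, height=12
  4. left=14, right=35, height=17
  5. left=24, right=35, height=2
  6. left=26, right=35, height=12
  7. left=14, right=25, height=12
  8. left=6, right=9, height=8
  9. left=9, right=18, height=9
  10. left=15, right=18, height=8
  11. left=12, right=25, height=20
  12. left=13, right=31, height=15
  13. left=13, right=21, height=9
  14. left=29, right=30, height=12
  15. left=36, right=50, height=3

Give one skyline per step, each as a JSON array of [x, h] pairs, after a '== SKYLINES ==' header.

== SKYLINES ==
[[6,12],[12,0]]
[[6,12],[12,0],[48,19],[50,0]]
[[6,12],[12,0],[35,12],[48,19],[50,0]]
[[6,12],[12,0],[14,17],[35,12],[48,19],[50,0]]
[[6,12],[12,0],[14,17],[35,12],[48,19],[50,0]]
[[6,12],[12,0],[14,17],[35,12],[48,19],[50,0]]
[[6,12],[12,0],[14,17],[35,12],[48,19],[50,0]]
[[6,12],[12,0],[14,17],[35,12],[48,19],[50,0]]
[[6,12],[12,9],[14,17],[35,12],[48,19],[50,0]]
[[6,12],[12,9],[14,17],[35,12],[48,19],[50,0]]
[[6,12],[12,20],[25,17],[35,12],[48,19],[50,0]]
[[6,12],[12,20],[25,17],[35,12],[48,19],[50,0]]
[[6,12],[12,20],[25,17],[35,12],[48,19],[50,0]]
[[6,12],[12,20],[25,17],[35,12],[48,19],[50,0]]
[[6,12],[12,20],[25,17],[35,12],[48,19],[50,0]]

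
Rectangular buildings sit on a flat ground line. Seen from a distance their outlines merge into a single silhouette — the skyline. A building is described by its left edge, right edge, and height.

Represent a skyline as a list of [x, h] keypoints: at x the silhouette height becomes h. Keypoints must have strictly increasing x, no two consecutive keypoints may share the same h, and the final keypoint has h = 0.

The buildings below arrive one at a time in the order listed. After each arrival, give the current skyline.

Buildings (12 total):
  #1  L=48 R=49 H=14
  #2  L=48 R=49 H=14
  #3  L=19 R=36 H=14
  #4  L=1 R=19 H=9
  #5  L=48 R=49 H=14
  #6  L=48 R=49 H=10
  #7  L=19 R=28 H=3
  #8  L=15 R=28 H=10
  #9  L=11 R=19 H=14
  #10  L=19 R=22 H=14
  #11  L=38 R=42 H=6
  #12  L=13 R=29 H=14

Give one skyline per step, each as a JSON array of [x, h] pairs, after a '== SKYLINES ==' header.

== SKYLINES ==
[[48,14],[49,0]]
[[48,14],[49,0]]
[[19,14],[36,0],[48,14],[49,0]]
[[1,9],[19,14],[36,0],[48,14],[49,0]]
[[1,9],[19,14],[36,0],[48,14],[49,0]]
[[1,9],[19,14],[36,0],[48,14],[49,0]]
[[1,9],[19,14],[36,0],[48,14],[49,0]]
[[1,9],[15,10],[19,14],[36,0],[48,14],[49,0]]
[[1,9],[11,14],[36,0],[48,14],[49,0]]
[[1,9],[11,14],[36,0],[48,14],[49,0]]
[[1,9],[11,14],[36,0],[38,6],[42,0],[48,14],[49,0]]
[[1,9],[11,14],[36,0],[38,6],[42,0],[48,14],[49,0]]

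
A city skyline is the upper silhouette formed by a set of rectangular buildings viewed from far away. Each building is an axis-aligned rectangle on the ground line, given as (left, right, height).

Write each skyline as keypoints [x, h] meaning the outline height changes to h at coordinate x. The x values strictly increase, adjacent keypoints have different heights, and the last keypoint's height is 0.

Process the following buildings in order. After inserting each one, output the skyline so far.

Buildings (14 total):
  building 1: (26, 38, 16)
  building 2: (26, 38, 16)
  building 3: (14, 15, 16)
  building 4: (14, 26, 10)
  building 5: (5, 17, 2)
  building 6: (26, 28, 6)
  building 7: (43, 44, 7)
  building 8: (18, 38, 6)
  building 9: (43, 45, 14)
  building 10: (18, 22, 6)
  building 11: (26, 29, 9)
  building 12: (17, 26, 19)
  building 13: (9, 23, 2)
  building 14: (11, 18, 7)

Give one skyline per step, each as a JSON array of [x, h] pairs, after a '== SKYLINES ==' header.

== SKYLINES ==
[[26,16],[38,0]]
[[26,16],[38,0]]
[[14,16],[15,0],[26,16],[38,0]]
[[14,16],[15,10],[26,16],[38,0]]
[[5,2],[14,16],[15,10],[26,16],[38,0]]
[[5,2],[14,16],[15,10],[26,16],[38,0]]
[[5,2],[14,16],[15,10],[26,16],[38,0],[43,7],[44,0]]
[[5,2],[14,16],[15,10],[26,16],[38,0],[43,7],[44,0]]
[[5,2],[14,16],[15,10],[26,16],[38,0],[43,14],[45,0]]
[[5,2],[14,16],[15,10],[26,16],[38,0],[43,14],[45,0]]
[[5,2],[14,16],[15,10],[26,16],[38,0],[43,14],[45,0]]
[[5,2],[14,16],[15,10],[17,19],[26,16],[38,0],[43,14],[45,0]]
[[5,2],[14,16],[15,10],[17,19],[26,16],[38,0],[43,14],[45,0]]
[[5,2],[11,7],[14,16],[15,10],[17,19],[26,16],[38,0],[43,14],[45,0]]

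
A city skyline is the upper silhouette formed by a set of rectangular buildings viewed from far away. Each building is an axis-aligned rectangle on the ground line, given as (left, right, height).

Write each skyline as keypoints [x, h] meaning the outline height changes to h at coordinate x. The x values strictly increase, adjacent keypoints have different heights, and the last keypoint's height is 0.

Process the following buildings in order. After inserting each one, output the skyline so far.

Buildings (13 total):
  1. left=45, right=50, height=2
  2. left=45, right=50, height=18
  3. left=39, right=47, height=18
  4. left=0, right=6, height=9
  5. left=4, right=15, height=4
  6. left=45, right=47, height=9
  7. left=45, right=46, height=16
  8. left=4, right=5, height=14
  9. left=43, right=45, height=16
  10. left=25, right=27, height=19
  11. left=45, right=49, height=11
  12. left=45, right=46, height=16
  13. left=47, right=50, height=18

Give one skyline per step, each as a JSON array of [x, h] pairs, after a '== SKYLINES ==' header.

== SKYLINES ==
[[45,2],[50,0]]
[[45,18],[50,0]]
[[39,18],[50,0]]
[[0,9],[6,0],[39,18],[50,0]]
[[0,9],[6,4],[15,0],[39,18],[50,0]]
[[0,9],[6,4],[15,0],[39,18],[50,0]]
[[0,9],[6,4],[15,0],[39,18],[50,0]]
[[0,9],[4,14],[5,9],[6,4],[15,0],[39,18],[50,0]]
[[0,9],[4,14],[5,9],[6,4],[15,0],[39,18],[50,0]]
[[0,9],[4,14],[5,9],[6,4],[15,0],[25,19],[27,0],[39,18],[50,0]]
[[0,9],[4,14],[5,9],[6,4],[15,0],[25,19],[27,0],[39,18],[50,0]]
[[0,9],[4,14],[5,9],[6,4],[15,0],[25,19],[27,0],[39,18],[50,0]]
[[0,9],[4,14],[5,9],[6,4],[15,0],[25,19],[27,0],[39,18],[50,0]]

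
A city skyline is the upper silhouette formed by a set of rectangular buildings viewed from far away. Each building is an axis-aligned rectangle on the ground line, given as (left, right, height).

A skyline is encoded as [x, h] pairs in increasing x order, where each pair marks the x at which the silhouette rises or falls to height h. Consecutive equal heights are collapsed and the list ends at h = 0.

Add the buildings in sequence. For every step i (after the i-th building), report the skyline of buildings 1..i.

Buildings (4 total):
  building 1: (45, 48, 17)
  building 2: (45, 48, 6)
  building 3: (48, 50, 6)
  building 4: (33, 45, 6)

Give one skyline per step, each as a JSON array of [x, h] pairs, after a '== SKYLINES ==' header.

== SKYLINES ==
[[45,17],[48,0]]
[[45,17],[48,0]]
[[45,17],[48,6],[50,0]]
[[33,6],[45,17],[48,6],[50,0]]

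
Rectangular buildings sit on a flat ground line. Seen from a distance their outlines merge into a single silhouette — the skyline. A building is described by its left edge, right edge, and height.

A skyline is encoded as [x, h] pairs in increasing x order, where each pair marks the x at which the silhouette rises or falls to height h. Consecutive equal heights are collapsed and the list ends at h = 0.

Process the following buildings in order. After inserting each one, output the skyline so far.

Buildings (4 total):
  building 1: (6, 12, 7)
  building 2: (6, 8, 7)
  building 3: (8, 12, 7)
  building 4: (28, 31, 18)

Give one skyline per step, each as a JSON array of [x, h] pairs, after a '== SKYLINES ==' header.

== SKYLINES ==
[[6,7],[12,0]]
[[6,7],[12,0]]
[[6,7],[12,0]]
[[6,7],[12,0],[28,18],[31,0]]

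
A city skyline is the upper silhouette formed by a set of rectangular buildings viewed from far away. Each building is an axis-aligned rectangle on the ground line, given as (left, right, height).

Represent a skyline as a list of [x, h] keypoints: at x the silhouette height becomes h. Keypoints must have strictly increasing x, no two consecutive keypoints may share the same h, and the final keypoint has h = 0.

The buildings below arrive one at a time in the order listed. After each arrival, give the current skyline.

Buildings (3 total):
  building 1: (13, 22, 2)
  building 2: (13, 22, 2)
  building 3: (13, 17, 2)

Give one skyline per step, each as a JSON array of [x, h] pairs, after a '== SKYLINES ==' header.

== SKYLINES ==
[[13,2],[22,0]]
[[13,2],[22,0]]
[[13,2],[22,0]]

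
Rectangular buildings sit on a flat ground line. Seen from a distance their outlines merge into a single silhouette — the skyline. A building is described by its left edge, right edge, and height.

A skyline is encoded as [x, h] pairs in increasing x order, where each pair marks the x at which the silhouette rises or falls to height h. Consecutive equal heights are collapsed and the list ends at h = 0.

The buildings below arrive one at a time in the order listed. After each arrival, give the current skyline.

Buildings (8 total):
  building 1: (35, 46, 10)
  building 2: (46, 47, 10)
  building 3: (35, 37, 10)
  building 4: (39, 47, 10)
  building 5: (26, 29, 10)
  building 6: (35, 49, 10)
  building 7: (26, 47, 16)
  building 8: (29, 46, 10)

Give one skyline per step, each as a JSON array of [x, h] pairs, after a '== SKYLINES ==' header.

== SKYLINES ==
[[35,10],[46,0]]
[[35,10],[47,0]]
[[35,10],[47,0]]
[[35,10],[47,0]]
[[26,10],[29,0],[35,10],[47,0]]
[[26,10],[29,0],[35,10],[49,0]]
[[26,16],[47,10],[49,0]]
[[26,16],[47,10],[49,0]]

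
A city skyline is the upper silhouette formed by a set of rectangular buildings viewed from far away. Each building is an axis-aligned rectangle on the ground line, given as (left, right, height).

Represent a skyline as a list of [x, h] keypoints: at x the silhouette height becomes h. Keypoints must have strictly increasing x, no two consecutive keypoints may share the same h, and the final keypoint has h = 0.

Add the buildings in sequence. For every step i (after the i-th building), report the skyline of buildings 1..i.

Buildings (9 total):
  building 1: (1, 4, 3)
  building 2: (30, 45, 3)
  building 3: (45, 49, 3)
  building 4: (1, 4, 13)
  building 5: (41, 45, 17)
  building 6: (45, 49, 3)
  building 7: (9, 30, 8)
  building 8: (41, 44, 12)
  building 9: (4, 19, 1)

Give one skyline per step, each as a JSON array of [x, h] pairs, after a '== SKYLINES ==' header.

== SKYLINES ==
[[1,3],[4,0]]
[[1,3],[4,0],[30,3],[45,0]]
[[1,3],[4,0],[30,3],[49,0]]
[[1,13],[4,0],[30,3],[49,0]]
[[1,13],[4,0],[30,3],[41,17],[45,3],[49,0]]
[[1,13],[4,0],[30,3],[41,17],[45,3],[49,0]]
[[1,13],[4,0],[9,8],[30,3],[41,17],[45,3],[49,0]]
[[1,13],[4,0],[9,8],[30,3],[41,17],[45,3],[49,0]]
[[1,13],[4,1],[9,8],[30,3],[41,17],[45,3],[49,0]]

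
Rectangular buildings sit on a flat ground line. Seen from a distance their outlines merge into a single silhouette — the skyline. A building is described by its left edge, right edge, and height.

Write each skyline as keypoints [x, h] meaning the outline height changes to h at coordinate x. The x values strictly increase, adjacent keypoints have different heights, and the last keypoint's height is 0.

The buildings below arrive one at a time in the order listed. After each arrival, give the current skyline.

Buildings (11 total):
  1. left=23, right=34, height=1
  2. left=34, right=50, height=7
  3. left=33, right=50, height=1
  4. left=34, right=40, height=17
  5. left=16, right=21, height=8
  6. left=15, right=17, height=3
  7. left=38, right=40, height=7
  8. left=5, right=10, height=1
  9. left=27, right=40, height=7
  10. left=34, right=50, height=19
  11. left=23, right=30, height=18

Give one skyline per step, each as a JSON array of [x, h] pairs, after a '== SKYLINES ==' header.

== SKYLINES ==
[[23,1],[34,0]]
[[23,1],[34,7],[50,0]]
[[23,1],[34,7],[50,0]]
[[23,1],[34,17],[40,7],[50,0]]
[[16,8],[21,0],[23,1],[34,17],[40,7],[50,0]]
[[15,3],[16,8],[21,0],[23,1],[34,17],[40,7],[50,0]]
[[15,3],[16,8],[21,0],[23,1],[34,17],[40,7],[50,0]]
[[5,1],[10,0],[15,3],[16,8],[21,0],[23,1],[34,17],[40,7],[50,0]]
[[5,1],[10,0],[15,3],[16,8],[21,0],[23,1],[27,7],[34,17],[40,7],[50,0]]
[[5,1],[10,0],[15,3],[16,8],[21,0],[23,1],[27,7],[34,19],[50,0]]
[[5,1],[10,0],[15,3],[16,8],[21,0],[23,18],[30,7],[34,19],[50,0]]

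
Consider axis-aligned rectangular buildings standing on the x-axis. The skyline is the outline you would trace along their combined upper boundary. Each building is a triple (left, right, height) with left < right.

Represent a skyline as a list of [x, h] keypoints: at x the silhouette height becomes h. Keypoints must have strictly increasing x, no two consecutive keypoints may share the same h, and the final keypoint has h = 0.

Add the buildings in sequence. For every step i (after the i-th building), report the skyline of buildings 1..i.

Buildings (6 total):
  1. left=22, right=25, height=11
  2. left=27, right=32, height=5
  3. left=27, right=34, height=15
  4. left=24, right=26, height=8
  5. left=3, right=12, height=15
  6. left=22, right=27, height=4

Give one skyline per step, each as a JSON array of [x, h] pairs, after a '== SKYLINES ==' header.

== SKYLINES ==
[[22,11],[25,0]]
[[22,11],[25,0],[27,5],[32,0]]
[[22,11],[25,0],[27,15],[34,0]]
[[22,11],[25,8],[26,0],[27,15],[34,0]]
[[3,15],[12,0],[22,11],[25,8],[26,0],[27,15],[34,0]]
[[3,15],[12,0],[22,11],[25,8],[26,4],[27,15],[34,0]]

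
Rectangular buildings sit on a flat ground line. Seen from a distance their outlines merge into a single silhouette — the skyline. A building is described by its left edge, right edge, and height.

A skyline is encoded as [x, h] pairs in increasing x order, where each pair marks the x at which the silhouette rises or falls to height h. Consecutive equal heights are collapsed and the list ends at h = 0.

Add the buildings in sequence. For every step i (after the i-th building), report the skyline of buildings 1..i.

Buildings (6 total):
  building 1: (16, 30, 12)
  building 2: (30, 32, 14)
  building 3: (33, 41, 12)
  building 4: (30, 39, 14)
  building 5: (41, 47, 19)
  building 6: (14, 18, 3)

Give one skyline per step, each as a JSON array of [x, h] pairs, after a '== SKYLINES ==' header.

== SKYLINES ==
[[16,12],[30,0]]
[[16,12],[30,14],[32,0]]
[[16,12],[30,14],[32,0],[33,12],[41,0]]
[[16,12],[30,14],[39,12],[41,0]]
[[16,12],[30,14],[39,12],[41,19],[47,0]]
[[14,3],[16,12],[30,14],[39,12],[41,19],[47,0]]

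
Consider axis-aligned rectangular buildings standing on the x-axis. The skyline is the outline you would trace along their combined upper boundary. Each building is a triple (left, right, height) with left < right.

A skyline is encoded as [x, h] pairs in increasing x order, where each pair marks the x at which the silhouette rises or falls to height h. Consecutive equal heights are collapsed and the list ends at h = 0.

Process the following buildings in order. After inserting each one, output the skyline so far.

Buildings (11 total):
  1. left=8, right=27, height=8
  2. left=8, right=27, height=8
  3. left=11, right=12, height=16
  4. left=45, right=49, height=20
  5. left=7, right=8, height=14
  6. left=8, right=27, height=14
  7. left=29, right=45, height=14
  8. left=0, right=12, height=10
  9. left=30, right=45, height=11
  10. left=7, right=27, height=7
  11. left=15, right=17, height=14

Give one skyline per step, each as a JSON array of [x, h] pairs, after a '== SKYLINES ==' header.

== SKYLINES ==
[[8,8],[27,0]]
[[8,8],[27,0]]
[[8,8],[11,16],[12,8],[27,0]]
[[8,8],[11,16],[12,8],[27,0],[45,20],[49,0]]
[[7,14],[8,8],[11,16],[12,8],[27,0],[45,20],[49,0]]
[[7,14],[11,16],[12,14],[27,0],[45,20],[49,0]]
[[7,14],[11,16],[12,14],[27,0],[29,14],[45,20],[49,0]]
[[0,10],[7,14],[11,16],[12,14],[27,0],[29,14],[45,20],[49,0]]
[[0,10],[7,14],[11,16],[12,14],[27,0],[29,14],[45,20],[49,0]]
[[0,10],[7,14],[11,16],[12,14],[27,0],[29,14],[45,20],[49,0]]
[[0,10],[7,14],[11,16],[12,14],[27,0],[29,14],[45,20],[49,0]]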